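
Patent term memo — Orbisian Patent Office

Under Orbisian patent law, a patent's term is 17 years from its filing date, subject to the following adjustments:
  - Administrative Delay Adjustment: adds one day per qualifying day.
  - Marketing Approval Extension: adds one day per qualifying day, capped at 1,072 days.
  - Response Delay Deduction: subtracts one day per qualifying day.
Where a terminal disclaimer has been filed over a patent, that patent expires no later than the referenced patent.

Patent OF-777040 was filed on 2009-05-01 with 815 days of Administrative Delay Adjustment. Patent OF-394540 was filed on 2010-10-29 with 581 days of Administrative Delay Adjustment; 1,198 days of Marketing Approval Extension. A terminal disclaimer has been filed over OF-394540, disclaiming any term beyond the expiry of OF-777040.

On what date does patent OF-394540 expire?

Natural term of OF-394540:
  Base: filing + 17 years → 29 October 2027.
  Administrative Delay Adjustment: +581 days → 1 June 2029.
  Marketing Approval Extension: 1198 days claimed exceeds the 1072-day cap, so +1072 days → 8 May 2032.
Expiry of referenced patent OF-777040:
  Base: filing + 17 years → 1 May 2026.
  Administrative Delay Adjustment: +815 days → 24 July 2028.
Terminal disclaimer: OF-394540 expires on the earlier of 8 May 2032 and 24 July 2028.

July 24, 2028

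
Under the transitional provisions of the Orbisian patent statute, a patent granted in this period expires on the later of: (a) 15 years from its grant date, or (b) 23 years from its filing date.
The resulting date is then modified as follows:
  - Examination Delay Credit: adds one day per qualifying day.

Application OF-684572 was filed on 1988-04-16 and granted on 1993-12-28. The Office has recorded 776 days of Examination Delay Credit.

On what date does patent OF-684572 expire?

2013-05-31

(a) grant + 15 years → 28 December 2008.
(b) filing + 23 years → 16 April 2011.
Later of the two: 16 April 2011.
Examination Delay Credit: +776 days → 31 May 2013.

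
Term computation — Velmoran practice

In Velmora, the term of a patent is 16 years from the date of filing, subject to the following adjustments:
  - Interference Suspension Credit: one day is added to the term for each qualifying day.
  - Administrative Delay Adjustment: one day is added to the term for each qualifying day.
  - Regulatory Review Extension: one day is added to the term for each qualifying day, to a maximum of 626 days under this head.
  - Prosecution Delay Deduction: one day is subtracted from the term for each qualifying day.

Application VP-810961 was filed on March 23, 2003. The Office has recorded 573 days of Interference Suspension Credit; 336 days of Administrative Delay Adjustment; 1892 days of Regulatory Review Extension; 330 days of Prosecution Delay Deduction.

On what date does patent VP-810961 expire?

July 10, 2022

Base term: filing date + 16 years → 23 March 2019.
Interference Suspension Credit: +573 days → 16 October 2020.
Administrative Delay Adjustment: +336 days → 17 September 2021.
Regulatory Review Extension: 1892 days claimed exceeds the 626-day cap, so +626 days → 5 June 2023.
Prosecution Delay Deduction: −330 days → 10 July 2022.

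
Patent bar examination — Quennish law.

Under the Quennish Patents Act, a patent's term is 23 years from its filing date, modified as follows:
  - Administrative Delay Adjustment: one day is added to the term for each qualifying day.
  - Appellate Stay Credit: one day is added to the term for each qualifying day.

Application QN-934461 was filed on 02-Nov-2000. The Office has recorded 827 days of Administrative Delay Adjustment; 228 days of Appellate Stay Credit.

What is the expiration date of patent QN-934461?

Base term: filing date + 23 years → 2 November 2023.
Administrative Delay Adjustment: +827 days → 6 February 2026.
Appellate Stay Credit: +228 days → 22 September 2026.

September 22, 2026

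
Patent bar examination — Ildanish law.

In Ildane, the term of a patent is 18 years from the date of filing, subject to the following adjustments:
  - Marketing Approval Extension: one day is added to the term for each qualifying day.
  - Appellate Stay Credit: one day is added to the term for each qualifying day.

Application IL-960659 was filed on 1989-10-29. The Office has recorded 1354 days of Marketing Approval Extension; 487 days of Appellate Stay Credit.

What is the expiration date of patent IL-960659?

November 12, 2012

Base term: filing date + 18 years → 29 October 2007.
Marketing Approval Extension: +1354 days → 14 July 2011.
Appellate Stay Credit: +487 days → 12 November 2012.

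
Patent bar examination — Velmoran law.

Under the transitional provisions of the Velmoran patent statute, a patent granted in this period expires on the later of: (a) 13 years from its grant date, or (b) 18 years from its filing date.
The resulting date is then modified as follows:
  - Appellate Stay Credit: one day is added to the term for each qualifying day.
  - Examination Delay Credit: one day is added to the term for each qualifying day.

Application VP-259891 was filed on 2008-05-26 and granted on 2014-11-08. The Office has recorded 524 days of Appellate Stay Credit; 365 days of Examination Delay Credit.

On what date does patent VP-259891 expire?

2030-04-15

(a) grant + 13 years → 8 November 2027.
(b) filing + 18 years → 26 May 2026.
Later of the two: 8 November 2027.
Appellate Stay Credit: +524 days → 15 April 2029.
Examination Delay Credit: +365 days → 15 April 2030.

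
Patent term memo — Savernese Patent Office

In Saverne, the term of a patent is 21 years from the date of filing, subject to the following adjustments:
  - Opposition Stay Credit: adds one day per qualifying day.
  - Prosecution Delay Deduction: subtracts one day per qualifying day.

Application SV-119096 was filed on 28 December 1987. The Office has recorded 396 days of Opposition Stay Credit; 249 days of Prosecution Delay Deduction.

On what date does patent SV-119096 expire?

Base term: filing date + 21 years → 28 December 2008.
Opposition Stay Credit: +396 days → 28 January 2010.
Prosecution Delay Deduction: −249 days → 24 May 2009.

2009-05-24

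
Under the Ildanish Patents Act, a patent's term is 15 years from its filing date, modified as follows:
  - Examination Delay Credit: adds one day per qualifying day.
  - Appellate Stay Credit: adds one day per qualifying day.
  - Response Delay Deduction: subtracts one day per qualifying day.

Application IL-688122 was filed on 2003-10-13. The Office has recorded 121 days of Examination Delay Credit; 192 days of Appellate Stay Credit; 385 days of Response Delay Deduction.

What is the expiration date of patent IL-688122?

2018-08-02

Base term: filing date + 15 years → 13 October 2018.
Examination Delay Credit: +121 days → 11 February 2019.
Appellate Stay Credit: +192 days → 22 August 2019.
Response Delay Deduction: −385 days → 2 August 2018.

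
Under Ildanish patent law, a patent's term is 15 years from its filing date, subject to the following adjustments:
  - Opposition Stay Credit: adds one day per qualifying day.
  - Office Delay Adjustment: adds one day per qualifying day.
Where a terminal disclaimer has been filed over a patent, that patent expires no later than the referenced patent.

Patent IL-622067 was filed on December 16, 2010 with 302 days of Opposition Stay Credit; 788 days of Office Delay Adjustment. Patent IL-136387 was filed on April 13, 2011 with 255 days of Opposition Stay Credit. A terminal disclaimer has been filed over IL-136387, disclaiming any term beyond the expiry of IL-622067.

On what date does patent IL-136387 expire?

2026-12-24

Natural term of IL-136387:
  Base: filing + 15 years → 13 April 2026.
  Opposition Stay Credit: +255 days → 24 December 2026.
Expiry of referenced patent IL-622067:
  Base: filing + 15 years → 16 December 2025.
  Opposition Stay Credit: +302 days → 14 October 2026.
  Office Delay Adjustment: +788 days → 10 December 2028.
Terminal disclaimer: IL-136387 expires on the earlier of 24 December 2026 and 10 December 2028.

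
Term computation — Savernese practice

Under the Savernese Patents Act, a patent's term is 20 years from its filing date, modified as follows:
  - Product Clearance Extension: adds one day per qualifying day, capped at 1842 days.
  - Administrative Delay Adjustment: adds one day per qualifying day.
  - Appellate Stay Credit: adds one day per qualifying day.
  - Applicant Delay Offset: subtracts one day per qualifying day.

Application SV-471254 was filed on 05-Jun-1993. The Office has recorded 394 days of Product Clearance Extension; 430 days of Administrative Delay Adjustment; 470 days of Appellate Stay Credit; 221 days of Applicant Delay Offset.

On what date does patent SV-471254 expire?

Base term: filing date + 20 years → 5 June 2013.
Product Clearance Extension: 394 days (within the 1842-day cap) → +394 days → 4 July 2014.
Administrative Delay Adjustment: +430 days → 7 September 2015.
Appellate Stay Credit: +470 days → 20 December 2016.
Applicant Delay Offset: −221 days → 13 May 2016.

2016-05-13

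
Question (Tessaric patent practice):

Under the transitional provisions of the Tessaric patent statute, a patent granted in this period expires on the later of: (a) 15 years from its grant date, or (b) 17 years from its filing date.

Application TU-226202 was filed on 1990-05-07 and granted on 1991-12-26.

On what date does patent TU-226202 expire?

(a) grant + 15 years → 26 December 2006.
(b) filing + 17 years → 7 May 2007.
Later of the two: 7 May 2007.

May 7, 2007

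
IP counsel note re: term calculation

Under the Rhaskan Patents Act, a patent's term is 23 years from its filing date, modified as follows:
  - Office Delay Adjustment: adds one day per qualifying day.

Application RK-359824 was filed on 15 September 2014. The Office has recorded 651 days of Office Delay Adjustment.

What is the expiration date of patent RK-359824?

Base term: filing date + 23 years → 15 September 2037.
Office Delay Adjustment: +651 days → 28 June 2039.

June 28, 2039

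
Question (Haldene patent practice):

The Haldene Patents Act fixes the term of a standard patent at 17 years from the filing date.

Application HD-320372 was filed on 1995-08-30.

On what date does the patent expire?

Filing date + 17 years → 30 August 2012.

2012-08-30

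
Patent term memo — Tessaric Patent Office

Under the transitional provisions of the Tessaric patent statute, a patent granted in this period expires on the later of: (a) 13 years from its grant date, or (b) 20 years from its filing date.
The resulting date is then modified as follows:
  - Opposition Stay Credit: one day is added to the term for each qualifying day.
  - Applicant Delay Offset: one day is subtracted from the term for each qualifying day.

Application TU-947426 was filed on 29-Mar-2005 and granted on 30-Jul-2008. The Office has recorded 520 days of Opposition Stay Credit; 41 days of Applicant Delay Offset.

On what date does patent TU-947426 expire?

(a) grant + 13 years → 30 July 2021.
(b) filing + 20 years → 29 March 2025.
Later of the two: 29 March 2025.
Opposition Stay Credit: +520 days → 31 August 2026.
Applicant Delay Offset: −41 days → 21 July 2026.

2026-07-21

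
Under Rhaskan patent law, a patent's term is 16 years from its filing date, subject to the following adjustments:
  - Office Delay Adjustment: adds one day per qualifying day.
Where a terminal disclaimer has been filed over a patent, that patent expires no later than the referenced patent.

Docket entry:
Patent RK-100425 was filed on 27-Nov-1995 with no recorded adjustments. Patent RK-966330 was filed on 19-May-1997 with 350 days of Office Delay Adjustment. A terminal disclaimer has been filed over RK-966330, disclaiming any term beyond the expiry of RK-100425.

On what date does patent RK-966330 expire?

November 27, 2011

Natural term of RK-966330:
  Base: filing + 16 years → 19 May 2013.
  Office Delay Adjustment: +350 days → 4 May 2014.
Expiry of referenced patent RK-100425:
  Base: filing + 16 years → 27 November 2011.
Terminal disclaimer: RK-966330 expires on the earlier of 4 May 2014 and 27 November 2011.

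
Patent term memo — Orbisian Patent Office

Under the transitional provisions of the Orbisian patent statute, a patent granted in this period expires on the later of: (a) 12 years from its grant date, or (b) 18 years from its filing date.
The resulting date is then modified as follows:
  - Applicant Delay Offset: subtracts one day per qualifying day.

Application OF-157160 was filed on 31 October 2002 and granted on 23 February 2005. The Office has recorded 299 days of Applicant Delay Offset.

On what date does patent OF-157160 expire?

2020-01-06

(a) grant + 12 years → 23 February 2017.
(b) filing + 18 years → 31 October 2020.
Later of the two: 31 October 2020.
Applicant Delay Offset: −299 days → 6 January 2020.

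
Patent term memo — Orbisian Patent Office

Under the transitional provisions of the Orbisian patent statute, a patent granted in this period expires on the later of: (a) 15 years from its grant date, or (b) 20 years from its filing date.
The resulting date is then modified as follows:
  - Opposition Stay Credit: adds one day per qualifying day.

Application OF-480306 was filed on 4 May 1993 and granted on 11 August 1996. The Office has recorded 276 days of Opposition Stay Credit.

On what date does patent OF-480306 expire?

(a) grant + 15 years → 11 August 2011.
(b) filing + 20 years → 4 May 2013.
Later of the two: 4 May 2013.
Opposition Stay Credit: +276 days → 4 February 2014.

February 4, 2014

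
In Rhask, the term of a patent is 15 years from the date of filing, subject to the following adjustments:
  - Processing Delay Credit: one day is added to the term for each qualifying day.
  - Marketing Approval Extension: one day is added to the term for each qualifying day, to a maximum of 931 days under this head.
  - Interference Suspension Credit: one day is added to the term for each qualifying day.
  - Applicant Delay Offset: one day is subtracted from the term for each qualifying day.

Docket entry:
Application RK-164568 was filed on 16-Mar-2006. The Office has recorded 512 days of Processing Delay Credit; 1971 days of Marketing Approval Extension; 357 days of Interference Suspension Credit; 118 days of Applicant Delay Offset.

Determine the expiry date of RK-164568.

Base term: filing date + 15 years → 16 March 2021.
Processing Delay Credit: +512 days → 10 August 2022.
Marketing Approval Extension: 1971 days claimed exceeds the 931-day cap, so +931 days → 26 February 2025.
Interference Suspension Credit: +357 days → 18 February 2026.
Applicant Delay Offset: −118 days → 23 October 2025.

October 23, 2025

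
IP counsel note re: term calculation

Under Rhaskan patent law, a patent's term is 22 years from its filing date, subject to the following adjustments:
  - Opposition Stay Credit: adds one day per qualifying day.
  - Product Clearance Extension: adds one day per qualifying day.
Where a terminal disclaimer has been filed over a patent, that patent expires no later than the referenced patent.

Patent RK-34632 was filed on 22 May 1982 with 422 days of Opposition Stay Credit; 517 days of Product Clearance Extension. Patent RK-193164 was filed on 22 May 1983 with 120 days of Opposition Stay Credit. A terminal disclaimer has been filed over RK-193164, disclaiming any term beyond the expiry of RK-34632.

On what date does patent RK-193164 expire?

September 19, 2005

Natural term of RK-193164:
  Base: filing + 22 years → 22 May 2005.
  Opposition Stay Credit: +120 days → 19 September 2005.
Expiry of referenced patent RK-34632:
  Base: filing + 22 years → 22 May 2004.
  Opposition Stay Credit: +422 days → 18 July 2005.
  Product Clearance Extension: +517 days → 17 December 2006.
Terminal disclaimer: RK-193164 expires on the earlier of 19 September 2005 and 17 December 2006.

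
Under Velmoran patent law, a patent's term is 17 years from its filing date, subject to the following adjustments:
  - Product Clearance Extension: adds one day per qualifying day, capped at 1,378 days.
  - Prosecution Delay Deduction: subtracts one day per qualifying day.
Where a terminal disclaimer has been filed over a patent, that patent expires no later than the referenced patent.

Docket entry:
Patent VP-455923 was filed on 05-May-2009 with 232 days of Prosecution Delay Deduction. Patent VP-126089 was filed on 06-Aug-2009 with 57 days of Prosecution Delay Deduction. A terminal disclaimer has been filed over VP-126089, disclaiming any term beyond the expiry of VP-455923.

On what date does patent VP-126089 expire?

September 15, 2025

Natural term of VP-126089:
  Base: filing + 17 years → 6 August 2026.
  Prosecution Delay Deduction: −57 days → 10 June 2026.
Expiry of referenced patent VP-455923:
  Base: filing + 17 years → 5 May 2026.
  Prosecution Delay Deduction: −232 days → 15 September 2025.
Terminal disclaimer: VP-126089 expires on the earlier of 10 June 2026 and 15 September 2025.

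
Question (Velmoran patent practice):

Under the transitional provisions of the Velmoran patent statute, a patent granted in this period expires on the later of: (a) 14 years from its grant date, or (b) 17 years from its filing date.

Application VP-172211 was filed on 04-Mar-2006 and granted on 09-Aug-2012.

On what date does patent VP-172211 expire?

2026-08-09

(a) grant + 14 years → 9 August 2026.
(b) filing + 17 years → 4 March 2023.
Later of the two: 9 August 2026.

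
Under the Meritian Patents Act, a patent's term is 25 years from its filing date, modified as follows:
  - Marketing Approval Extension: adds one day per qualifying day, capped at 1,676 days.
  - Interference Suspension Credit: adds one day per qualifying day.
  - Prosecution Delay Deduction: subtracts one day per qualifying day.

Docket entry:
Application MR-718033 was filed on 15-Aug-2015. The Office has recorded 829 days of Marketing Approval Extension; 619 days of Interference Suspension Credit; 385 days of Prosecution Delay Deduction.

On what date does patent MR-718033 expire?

Base term: filing date + 25 years → 15 August 2040.
Marketing Approval Extension: 829 days (within the 1676-day cap) → +829 days → 22 November 2042.
Interference Suspension Credit: +619 days → 2 August 2044.
Prosecution Delay Deduction: −385 days → 14 July 2043.

2043-07-14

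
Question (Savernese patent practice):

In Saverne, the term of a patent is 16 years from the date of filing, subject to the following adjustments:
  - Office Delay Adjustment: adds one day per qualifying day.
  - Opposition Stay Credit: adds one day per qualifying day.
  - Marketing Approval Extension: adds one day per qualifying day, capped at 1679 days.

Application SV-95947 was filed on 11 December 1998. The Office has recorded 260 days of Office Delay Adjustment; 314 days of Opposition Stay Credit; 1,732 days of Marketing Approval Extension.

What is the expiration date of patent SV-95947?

February 10, 2021

Base term: filing date + 16 years → 11 December 2014.
Office Delay Adjustment: +260 days → 28 August 2015.
Opposition Stay Credit: +314 days → 7 July 2016.
Marketing Approval Extension: 1732 days claimed exceeds the 1679-day cap, so +1679 days → 10 February 2021.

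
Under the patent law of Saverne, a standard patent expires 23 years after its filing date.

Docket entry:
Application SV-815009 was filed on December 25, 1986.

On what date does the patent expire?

Filing date + 23 years → 25 December 2009.

2009-12-25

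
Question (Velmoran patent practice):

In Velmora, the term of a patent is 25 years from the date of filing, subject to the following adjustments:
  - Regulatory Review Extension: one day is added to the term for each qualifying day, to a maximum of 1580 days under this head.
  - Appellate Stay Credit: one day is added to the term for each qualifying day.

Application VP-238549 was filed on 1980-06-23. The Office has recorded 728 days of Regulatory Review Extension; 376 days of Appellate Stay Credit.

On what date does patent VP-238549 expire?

Base term: filing date + 25 years → 23 June 2005.
Regulatory Review Extension: 728 days (within the 1580-day cap) → +728 days → 21 June 2007.
Appellate Stay Credit: +376 days → 1 July 2008.

2008-07-01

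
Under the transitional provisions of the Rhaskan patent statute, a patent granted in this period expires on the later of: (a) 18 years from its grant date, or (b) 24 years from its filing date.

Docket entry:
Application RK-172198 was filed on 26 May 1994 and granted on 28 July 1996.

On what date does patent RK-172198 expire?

2018-05-26

(a) grant + 18 years → 28 July 2014.
(b) filing + 24 years → 26 May 2018.
Later of the two: 26 May 2018.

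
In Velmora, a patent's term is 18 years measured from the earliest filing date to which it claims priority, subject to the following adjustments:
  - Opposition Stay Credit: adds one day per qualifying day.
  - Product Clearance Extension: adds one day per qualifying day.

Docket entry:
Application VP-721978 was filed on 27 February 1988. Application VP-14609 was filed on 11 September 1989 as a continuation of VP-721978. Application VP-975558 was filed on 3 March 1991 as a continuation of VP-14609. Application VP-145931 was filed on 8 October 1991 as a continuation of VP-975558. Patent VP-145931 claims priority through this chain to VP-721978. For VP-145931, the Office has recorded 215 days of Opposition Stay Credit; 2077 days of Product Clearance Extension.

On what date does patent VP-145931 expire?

June 7, 2012

Earliest priority filing: 27 February 1988.
Base term: 27 February 1988 + 18 years → 27 February 2006.
Opposition Stay Credit: +215 days → 30 September 2006.
Product Clearance Extension: +2077 days → 7 June 2012.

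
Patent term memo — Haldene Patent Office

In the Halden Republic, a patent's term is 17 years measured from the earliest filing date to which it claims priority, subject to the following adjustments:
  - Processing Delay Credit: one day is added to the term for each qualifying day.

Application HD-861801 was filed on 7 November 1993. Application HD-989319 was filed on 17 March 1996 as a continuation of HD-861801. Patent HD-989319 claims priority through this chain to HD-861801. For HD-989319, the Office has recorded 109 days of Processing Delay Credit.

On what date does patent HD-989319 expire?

Earliest priority filing: 7 November 1993.
Base term: 7 November 1993 + 17 years → 7 November 2010.
Processing Delay Credit: +109 days → 24 February 2011.

2011-02-24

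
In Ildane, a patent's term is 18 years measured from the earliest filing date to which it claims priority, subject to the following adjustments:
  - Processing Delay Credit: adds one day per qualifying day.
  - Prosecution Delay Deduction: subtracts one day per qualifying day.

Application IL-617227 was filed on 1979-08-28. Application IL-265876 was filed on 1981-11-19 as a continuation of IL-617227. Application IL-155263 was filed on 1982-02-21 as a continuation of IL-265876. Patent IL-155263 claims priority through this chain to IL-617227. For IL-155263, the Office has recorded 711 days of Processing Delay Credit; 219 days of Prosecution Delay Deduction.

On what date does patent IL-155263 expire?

January 2, 1999

Earliest priority filing: 28 August 1979.
Base term: 28 August 1979 + 18 years → 28 August 1997.
Processing Delay Credit: +711 days → 9 August 1999.
Prosecution Delay Deduction: −219 days → 2 January 1999.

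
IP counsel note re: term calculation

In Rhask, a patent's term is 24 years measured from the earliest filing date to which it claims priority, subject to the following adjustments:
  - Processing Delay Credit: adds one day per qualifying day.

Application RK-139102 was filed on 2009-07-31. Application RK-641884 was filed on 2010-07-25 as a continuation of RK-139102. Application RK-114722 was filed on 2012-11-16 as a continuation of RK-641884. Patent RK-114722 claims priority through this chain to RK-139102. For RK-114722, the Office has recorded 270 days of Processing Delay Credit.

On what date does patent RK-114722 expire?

Earliest priority filing: 31 July 2009.
Base term: 31 July 2009 + 24 years → 31 July 2033.
Processing Delay Credit: +270 days → 27 April 2034.

2034-04-27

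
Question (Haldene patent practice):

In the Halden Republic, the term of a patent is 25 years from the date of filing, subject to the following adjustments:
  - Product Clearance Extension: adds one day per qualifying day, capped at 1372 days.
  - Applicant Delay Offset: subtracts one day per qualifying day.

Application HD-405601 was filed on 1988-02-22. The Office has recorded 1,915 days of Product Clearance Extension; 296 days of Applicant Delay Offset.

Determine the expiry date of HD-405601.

Base term: filing date + 25 years → 22 February 2013.
Product Clearance Extension: 1915 days claimed exceeds the 1372-day cap, so +1372 days → 25 November 2016.
Applicant Delay Offset: −296 days → 3 February 2016.

February 3, 2016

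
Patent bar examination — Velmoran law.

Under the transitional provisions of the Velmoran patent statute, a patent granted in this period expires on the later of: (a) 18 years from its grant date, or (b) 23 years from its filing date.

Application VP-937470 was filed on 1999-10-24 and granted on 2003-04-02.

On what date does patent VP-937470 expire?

October 24, 2022

(a) grant + 18 years → 2 April 2021.
(b) filing + 23 years → 24 October 2022.
Later of the two: 24 October 2022.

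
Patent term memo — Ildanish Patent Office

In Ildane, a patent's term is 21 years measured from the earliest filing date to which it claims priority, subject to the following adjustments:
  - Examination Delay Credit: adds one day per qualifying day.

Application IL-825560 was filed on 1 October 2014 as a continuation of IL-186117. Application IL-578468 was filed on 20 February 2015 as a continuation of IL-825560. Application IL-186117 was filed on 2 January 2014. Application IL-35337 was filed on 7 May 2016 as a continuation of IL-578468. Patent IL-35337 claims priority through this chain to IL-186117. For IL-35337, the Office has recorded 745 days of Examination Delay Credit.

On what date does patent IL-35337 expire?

January 16, 2037

Earliest priority filing: 2 January 2014.
Base term: 2 January 2014 + 21 years → 2 January 2035.
Examination Delay Credit: +745 days → 16 January 2037.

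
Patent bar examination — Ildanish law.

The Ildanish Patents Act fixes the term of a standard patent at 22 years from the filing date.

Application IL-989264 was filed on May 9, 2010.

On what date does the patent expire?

Filing date + 22 years → 9 May 2032.

May 9, 2032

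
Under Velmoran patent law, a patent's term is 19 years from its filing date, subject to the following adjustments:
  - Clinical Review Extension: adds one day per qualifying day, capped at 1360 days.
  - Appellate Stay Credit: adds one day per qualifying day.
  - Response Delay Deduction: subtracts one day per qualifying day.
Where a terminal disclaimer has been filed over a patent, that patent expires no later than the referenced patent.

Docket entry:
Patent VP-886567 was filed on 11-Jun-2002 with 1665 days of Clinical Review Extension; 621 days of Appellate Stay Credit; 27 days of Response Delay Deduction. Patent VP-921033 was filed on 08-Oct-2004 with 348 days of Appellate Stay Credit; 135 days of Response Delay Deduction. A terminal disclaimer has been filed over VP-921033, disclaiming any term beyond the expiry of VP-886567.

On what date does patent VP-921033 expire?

2024-05-08

Natural term of VP-921033:
  Base: filing + 19 years → 8 October 2023.
  Appellate Stay Credit: +348 days → 20 September 2024.
  Response Delay Deduction: −135 days → 8 May 2024.
Expiry of referenced patent VP-886567:
  Base: filing + 19 years → 11 June 2021.
  Clinical Review Extension: 1665 days claimed exceeds the 1360-day cap, so +1360 days → 2 March 2025.
  Appellate Stay Credit: +621 days → 13 November 2026.
  Response Delay Deduction: −27 days → 17 October 2026.
Terminal disclaimer: VP-921033 expires on the earlier of 8 May 2024 and 17 October 2026.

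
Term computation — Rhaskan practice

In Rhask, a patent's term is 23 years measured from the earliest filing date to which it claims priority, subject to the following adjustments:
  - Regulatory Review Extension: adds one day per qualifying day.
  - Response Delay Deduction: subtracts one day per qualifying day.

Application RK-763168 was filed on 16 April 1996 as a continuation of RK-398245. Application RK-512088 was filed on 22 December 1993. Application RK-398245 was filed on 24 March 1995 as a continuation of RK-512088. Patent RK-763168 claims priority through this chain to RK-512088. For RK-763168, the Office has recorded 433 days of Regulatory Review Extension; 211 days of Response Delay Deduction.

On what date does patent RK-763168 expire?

Earliest priority filing: 22 December 1993.
Base term: 22 December 1993 + 23 years → 22 December 2016.
Regulatory Review Extension: +433 days → 28 February 2018.
Response Delay Deduction: −211 days → 1 August 2017.

2017-08-01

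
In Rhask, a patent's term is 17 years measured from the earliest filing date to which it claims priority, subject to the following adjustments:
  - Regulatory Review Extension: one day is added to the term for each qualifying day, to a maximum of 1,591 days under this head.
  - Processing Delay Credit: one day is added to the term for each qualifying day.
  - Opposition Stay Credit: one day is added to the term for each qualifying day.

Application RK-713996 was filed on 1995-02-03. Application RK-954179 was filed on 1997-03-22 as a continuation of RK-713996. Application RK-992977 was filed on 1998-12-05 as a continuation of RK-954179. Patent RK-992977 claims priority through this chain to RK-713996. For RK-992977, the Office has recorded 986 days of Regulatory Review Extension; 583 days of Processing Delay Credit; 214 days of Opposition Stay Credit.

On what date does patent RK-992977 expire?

2016-12-21

Earliest priority filing: 3 February 1995.
Base term: 3 February 1995 + 17 years → 3 February 2012.
Regulatory Review Extension: 986 days (within the 1591-day cap) → +986 days → 16 October 2014.
Processing Delay Credit: +583 days → 21 May 2016.
Opposition Stay Credit: +214 days → 21 December 2016.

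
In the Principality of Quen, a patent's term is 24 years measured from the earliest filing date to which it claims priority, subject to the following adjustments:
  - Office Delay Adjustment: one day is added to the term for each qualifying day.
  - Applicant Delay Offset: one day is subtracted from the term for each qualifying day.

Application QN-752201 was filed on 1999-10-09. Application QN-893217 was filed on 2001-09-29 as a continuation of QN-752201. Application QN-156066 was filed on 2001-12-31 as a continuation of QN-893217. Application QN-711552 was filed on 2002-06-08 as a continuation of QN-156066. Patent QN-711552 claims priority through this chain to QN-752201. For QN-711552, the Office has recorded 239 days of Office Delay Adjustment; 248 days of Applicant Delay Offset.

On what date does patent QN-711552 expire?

Earliest priority filing: 9 October 1999.
Base term: 9 October 1999 + 24 years → 9 October 2023.
Office Delay Adjustment: +239 days → 4 June 2024.
Applicant Delay Offset: −248 days → 30 September 2023.

2023-09-30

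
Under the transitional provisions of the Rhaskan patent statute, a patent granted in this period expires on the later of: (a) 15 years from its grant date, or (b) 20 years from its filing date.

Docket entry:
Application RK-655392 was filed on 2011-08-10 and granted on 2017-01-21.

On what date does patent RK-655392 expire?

(a) grant + 15 years → 21 January 2032.
(b) filing + 20 years → 10 August 2031.
Later of the two: 21 January 2032.

January 21, 2032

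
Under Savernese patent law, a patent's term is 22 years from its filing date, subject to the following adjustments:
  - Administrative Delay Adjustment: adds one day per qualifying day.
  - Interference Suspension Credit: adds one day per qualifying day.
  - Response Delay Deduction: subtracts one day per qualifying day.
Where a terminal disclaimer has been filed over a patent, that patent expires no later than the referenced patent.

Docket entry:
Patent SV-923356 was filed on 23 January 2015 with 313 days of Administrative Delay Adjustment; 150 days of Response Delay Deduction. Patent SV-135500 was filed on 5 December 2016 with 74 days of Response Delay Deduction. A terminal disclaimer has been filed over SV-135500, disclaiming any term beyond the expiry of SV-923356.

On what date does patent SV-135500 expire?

Natural term of SV-135500:
  Base: filing + 22 years → 5 December 2038.
  Response Delay Deduction: −74 days → 22 September 2038.
Expiry of referenced patent SV-923356:
  Base: filing + 22 years → 23 January 2037.
  Administrative Delay Adjustment: +313 days → 2 December 2037.
  Response Delay Deduction: −150 days → 5 July 2037.
Terminal disclaimer: SV-135500 expires on the earlier of 22 September 2038 and 5 July 2037.

July 5, 2037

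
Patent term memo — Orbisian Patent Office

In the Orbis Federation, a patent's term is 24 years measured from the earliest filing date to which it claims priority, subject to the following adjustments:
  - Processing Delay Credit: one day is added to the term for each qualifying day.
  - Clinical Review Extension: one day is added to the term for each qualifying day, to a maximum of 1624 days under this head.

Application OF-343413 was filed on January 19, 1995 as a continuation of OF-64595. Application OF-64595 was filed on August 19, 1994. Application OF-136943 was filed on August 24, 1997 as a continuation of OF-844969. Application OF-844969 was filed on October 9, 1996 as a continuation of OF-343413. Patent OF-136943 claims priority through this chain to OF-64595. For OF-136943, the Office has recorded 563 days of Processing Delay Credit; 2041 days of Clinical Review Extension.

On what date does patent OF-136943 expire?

August 14, 2024

Earliest priority filing: 19 August 1994.
Base term: 19 August 1994 + 24 years → 19 August 2018.
Processing Delay Credit: +563 days → 4 March 2020.
Clinical Review Extension: 2041 days claimed exceeds the 1624-day cap, so +1624 days → 14 August 2024.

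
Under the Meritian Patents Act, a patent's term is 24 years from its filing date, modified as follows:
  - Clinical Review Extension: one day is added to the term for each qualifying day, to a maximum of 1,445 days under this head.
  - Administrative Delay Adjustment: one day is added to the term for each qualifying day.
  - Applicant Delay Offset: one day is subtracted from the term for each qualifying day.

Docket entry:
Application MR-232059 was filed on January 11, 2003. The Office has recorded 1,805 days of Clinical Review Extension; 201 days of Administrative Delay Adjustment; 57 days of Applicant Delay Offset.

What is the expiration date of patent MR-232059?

2031-05-19

Base term: filing date + 24 years → 11 January 2027.
Clinical Review Extension: 1805 days claimed exceeds the 1445-day cap, so +1445 days → 26 December 2030.
Administrative Delay Adjustment: +201 days → 15 July 2031.
Applicant Delay Offset: −57 days → 19 May 2031.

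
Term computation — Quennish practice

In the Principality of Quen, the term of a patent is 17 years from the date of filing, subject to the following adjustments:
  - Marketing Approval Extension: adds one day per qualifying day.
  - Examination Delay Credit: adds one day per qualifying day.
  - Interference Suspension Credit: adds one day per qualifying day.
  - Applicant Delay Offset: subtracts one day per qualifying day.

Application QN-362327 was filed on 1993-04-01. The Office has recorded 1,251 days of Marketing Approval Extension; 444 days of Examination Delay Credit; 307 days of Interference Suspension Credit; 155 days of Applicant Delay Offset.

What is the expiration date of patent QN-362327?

2015-04-22

Base term: filing date + 17 years → 1 April 2010.
Marketing Approval Extension: +1251 days → 3 September 2013.
Examination Delay Credit: +444 days → 21 November 2014.
Interference Suspension Credit: +307 days → 24 September 2015.
Applicant Delay Offset: −155 days → 22 April 2015.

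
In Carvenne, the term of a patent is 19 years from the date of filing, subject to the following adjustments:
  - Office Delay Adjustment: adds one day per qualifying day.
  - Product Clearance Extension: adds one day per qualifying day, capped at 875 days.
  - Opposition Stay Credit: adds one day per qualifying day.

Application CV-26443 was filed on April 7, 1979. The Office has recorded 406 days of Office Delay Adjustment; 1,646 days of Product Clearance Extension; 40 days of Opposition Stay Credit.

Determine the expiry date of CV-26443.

Base term: filing date + 19 years → 7 April 1998.
Office Delay Adjustment: +406 days → 18 May 1999.
Product Clearance Extension: 1646 days claimed exceeds the 875-day cap, so +875 days → 9 October 2001.
Opposition Stay Credit: +40 days → 18 November 2001.

2001-11-18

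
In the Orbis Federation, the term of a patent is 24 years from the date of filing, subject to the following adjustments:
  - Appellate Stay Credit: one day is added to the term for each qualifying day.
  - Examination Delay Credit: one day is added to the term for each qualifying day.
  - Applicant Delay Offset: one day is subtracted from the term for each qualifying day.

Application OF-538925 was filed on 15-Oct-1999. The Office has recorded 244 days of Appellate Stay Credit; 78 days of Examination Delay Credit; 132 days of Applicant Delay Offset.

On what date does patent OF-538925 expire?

2024-04-22

Base term: filing date + 24 years → 15 October 2023.
Appellate Stay Credit: +244 days → 15 June 2024.
Examination Delay Credit: +78 days → 1 September 2024.
Applicant Delay Offset: −132 days → 22 April 2024.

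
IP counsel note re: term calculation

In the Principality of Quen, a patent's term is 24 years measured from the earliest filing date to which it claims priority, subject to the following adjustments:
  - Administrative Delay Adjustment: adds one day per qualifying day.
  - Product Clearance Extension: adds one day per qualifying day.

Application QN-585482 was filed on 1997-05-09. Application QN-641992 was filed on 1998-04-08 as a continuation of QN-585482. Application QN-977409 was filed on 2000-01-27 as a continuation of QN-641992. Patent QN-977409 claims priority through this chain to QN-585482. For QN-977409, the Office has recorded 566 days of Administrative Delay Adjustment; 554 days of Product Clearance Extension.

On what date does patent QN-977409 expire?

Earliest priority filing: 9 May 1997.
Base term: 9 May 1997 + 24 years → 9 May 2021.
Administrative Delay Adjustment: +566 days → 26 November 2022.
Product Clearance Extension: +554 days → 2 June 2024.

2024-06-02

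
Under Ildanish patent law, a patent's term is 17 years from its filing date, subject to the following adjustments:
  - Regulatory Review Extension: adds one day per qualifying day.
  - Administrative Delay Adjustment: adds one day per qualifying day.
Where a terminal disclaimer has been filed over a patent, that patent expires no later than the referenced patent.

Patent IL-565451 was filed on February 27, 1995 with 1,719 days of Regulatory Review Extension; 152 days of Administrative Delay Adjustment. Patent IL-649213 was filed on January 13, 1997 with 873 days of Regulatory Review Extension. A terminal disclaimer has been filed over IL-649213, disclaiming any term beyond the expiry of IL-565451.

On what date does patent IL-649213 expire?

2016-06-04

Natural term of IL-649213:
  Base: filing + 17 years → 13 January 2014.
  Regulatory Review Extension: +873 days → 4 June 2016.
Expiry of referenced patent IL-565451:
  Base: filing + 17 years → 27 February 2012.
  Regulatory Review Extension: +1719 days → 11 November 2016.
  Administrative Delay Adjustment: +152 days → 12 April 2017.
Terminal disclaimer: IL-649213 expires on the earlier of 4 June 2016 and 12 April 2017.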